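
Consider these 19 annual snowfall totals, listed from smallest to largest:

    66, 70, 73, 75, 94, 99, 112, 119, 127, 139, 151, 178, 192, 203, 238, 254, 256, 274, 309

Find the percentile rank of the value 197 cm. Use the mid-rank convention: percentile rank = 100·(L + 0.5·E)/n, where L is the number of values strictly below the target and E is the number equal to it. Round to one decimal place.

68.4

Count below 197: L = 13; count equal: E = 0; n = 19.
Percentile rank = 100·(13 + 0.5·0)/19 = 100·13/19 = 68.42.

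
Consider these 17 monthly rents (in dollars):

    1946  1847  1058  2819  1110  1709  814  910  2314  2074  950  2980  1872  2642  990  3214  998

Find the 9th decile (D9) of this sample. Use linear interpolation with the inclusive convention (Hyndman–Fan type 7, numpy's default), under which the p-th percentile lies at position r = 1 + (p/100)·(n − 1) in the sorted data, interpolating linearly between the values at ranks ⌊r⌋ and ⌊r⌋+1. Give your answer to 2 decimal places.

2883.40

Sorted: 814, 910, 950, 990, 998, 1058, 1110, 1709, 1847, 1872, 1946, 2074, 2314, 2642, 2819, 2980, 3214.
n = 17.
r = 1 + (90/100)·(17 − 1) = 1 + 14.4 = 15.4.
Rank 15 is 2819 and rank 16 is 2980.
Interpolate: 2819 + 0.4·(2980 − 2819) = 2819 + 0.4·161 = 2883.4.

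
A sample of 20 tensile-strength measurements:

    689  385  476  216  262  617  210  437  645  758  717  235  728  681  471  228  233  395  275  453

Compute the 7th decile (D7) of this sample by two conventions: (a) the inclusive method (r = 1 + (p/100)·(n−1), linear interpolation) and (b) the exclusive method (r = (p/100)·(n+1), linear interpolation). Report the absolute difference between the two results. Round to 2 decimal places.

Sorted: 210, 216, 228, 233, 235, 262, 275, 385, 395, 437, 453, 471, 476, 617, 645, 681, 689, 717, 728, 758.
n = 20.
(a) r = 14.3; between ranks 14 (617) and 15 (645): 625.4.
(b) r = 14.7; between ranks 14 (617) and 15 (645): 636.6.
|625.4 − 636.6| = 11.2.

11.20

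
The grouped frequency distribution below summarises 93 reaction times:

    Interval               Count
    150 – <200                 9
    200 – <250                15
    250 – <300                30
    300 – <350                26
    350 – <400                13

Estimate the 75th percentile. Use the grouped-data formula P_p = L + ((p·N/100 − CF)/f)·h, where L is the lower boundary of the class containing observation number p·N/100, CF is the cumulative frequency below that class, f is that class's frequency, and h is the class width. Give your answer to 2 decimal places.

N = 93; target position k = 75/100 · 93 = 69.75.
Cumulative frequencies: 9, 24, 54, 80, 93.
Observation 69.75 falls in the class 300 – <350.
L = 300, CF = 54, f = 26, h = 50.
P75 = 300 + ((69.75 − 54)/26)·50 = 300 + 30.2885 = 330.288.

330.29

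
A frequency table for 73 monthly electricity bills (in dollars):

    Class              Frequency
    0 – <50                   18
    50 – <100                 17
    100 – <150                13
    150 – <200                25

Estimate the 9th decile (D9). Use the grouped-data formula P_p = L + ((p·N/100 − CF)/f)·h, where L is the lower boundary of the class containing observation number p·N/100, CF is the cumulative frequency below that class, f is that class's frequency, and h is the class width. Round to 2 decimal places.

185.40

N = 73; target position k = 90/100 · 73 = 65.7.
Cumulative frequencies: 18, 35, 48, 73.
Observation 65.7 falls in the class 150 – <200.
L = 150, CF = 48, f = 25, h = 50.
P90 = 150 + ((65.7 − 48)/25)·50 = 150 + 35.4 = 185.4.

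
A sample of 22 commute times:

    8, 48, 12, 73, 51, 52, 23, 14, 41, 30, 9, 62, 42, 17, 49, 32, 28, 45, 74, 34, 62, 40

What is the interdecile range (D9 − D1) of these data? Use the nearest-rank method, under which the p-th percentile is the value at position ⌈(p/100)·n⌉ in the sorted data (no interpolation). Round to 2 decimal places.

Sorted: 8, 9, 12, 14, 17, 23, 28, 30, 32, 34, 40, 41, 42, 45, 48, 49, 51, 52, 62, 62, 73, 74.
n = 22.
P10: rank ⌈10/100·22⌉ = 3 → 12.
P90: rank ⌈90/100·22⌉ = 20 → 62.
Difference: 62 − 12 = 50.

50.00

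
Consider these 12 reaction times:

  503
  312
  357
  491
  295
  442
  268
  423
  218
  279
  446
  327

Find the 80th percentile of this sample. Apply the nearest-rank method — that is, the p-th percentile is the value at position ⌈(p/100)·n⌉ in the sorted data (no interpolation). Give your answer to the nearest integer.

Sorted: 218, 268, 279, 295, 312, 327, 357, 423, 442, 446, 491, 503.
n = 12.
Position = ⌈80/100 · 12⌉ = ⌈9.6⌉ = 10.
The value at rank 10 is 446.

446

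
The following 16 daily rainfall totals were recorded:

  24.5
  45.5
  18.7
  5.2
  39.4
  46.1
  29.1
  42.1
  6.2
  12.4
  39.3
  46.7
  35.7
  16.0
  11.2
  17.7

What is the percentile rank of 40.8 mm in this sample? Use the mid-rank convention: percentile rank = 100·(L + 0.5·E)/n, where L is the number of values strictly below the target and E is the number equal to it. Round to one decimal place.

75.0

Sorted: 5.2, 6.2, 11.2, 12.4, 16.0, 17.7, 18.7, 24.5, 29.1, 35.7, 39.3, 39.4, 42.1, 45.5, 46.1, 46.7.
Count below 40.8: L = 12; count equal: E = 0; n = 16.
Percentile rank = 100·(12 + 0.5·0)/16 = 100·12/16 = 75.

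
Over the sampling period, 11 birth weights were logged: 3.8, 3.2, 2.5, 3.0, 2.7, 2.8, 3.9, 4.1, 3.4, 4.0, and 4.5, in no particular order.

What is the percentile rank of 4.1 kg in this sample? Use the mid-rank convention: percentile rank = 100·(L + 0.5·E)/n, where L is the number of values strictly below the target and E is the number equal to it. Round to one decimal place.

86.4

Sorted: 2.5, 2.7, 2.8, 3.0, 3.2, 3.4, 3.8, 3.9, 4.0, 4.1, 4.5.
Count below 4.1: L = 9; count equal: E = 1; n = 11.
Percentile rank = 100·(9 + 0.5·1)/11 = 100·9.5/11 = 86.36.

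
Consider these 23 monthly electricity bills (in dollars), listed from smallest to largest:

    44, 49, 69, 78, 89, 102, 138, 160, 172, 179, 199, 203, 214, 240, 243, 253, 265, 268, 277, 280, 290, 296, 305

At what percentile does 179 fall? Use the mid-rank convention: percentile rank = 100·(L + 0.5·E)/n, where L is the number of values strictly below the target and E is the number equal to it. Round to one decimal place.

Count below 179: L = 9; count equal: E = 1; n = 23.
Percentile rank = 100·(9 + 0.5·1)/23 = 100·9.5/23 = 41.3.

41.3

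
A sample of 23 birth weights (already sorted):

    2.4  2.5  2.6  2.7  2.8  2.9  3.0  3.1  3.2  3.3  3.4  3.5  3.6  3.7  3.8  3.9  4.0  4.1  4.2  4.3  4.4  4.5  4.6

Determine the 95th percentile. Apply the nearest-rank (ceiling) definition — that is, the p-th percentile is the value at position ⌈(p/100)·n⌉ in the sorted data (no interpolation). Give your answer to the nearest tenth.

4.5

n = 23.
Position = ⌈95/100 · 23⌉ = ⌈21.85⌉ = 22.
The value at rank 22 is 4.5.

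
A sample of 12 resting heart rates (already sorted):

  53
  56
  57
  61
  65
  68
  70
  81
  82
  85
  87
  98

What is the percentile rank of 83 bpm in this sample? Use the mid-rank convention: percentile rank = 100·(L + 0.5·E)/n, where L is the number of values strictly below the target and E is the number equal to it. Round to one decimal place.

75.0

Count below 83: L = 9; count equal: E = 0; n = 12.
Percentile rank = 100·(9 + 0.5·0)/12 = 100·9/12 = 75.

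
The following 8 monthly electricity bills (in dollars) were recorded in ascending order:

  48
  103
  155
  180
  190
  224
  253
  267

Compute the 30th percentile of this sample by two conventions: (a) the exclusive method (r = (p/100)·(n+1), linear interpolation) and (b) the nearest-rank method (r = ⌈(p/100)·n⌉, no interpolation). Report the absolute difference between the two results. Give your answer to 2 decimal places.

n = 8.
(a) r = 2.7; between ranks 2 (103) and 3 (155): 139.4.
(b) the nearest-rank method: rank 3 → 155.
|139.4 − 155| = 15.6.

15.60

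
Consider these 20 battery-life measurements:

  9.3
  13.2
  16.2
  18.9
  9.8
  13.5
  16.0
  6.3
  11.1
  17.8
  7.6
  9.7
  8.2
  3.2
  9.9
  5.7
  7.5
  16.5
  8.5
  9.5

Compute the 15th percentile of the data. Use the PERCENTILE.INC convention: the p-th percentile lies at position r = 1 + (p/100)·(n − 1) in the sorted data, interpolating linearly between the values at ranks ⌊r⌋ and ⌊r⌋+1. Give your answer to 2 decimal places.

Sorted: 3.2, 5.7, 6.3, 7.5, 7.6, 8.2, 8.5, 9.3, 9.5, 9.7, 9.8, 9.9, 11.1, 13.2, 13.5, 16.0, 16.2, 16.5, 17.8, 18.9.
n = 20.
r = 1 + (15/100)·(20 − 1) = 1 + 2.85 = 3.85.
Rank 3 is 6.3 and rank 4 is 7.5.
Interpolate: 6.3 + 0.85·(7.5 − 6.3) = 6.3 + 0.85·1.2 = 7.32.

7.32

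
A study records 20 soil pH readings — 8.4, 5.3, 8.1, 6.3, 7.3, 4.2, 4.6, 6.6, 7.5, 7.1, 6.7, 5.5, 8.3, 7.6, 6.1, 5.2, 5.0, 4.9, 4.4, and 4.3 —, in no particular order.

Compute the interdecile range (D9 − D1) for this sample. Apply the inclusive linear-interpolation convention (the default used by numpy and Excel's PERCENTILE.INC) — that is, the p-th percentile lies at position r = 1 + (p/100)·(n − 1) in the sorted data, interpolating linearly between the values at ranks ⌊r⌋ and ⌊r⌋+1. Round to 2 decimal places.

Sorted: 4.2, 4.3, 4.4, 4.6, 4.9, 5.0, 5.2, 5.3, 5.5, 6.1, 6.3, 6.6, 6.7, 7.1, 7.3, 7.5, 7.6, 8.1, 8.3, 8.4.
n = 20.
P10: r = 2.9; ranks 2–3 are 4.3, 4.4; interpolating gives 4.39.
P90: r = 18.1; ranks 18–19 are 8.1, 8.3; interpolating gives 8.12.
Difference: 8.12 − 4.39 = 3.73.

3.73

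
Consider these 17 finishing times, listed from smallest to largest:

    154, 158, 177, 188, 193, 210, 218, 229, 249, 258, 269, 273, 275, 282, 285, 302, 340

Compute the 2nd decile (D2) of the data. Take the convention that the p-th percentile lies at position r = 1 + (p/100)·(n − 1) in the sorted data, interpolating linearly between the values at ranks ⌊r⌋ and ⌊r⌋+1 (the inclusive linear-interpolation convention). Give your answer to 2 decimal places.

189.00

n = 17.
r = 1 + (20/100)·(17 − 1) = 1 + 3.2 = 4.2.
Rank 4 is 188 and rank 5 is 193.
Interpolate: 188 + 0.2·(193 − 188) = 188 + 0.2·5 = 189.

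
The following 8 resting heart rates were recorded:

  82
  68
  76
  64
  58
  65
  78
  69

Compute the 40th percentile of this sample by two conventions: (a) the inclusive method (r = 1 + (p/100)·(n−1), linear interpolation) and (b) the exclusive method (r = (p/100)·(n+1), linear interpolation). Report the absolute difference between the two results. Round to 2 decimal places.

0.60

Sorted: 58, 64, 65, 68, 69, 76, 78, 82.
n = 8.
(a) r = 3.8; between ranks 3 (65) and 4 (68): 67.4.
(b) r = 3.6; between ranks 3 (65) and 4 (68): 66.8.
|67.4 − 66.8| = 0.6.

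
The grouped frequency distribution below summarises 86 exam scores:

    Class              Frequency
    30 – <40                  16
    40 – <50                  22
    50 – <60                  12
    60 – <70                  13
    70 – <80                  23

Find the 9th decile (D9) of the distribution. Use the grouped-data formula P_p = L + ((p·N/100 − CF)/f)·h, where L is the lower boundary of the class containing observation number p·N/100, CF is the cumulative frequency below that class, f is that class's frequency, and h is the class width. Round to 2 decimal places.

N = 86; target position k = 90/100 · 86 = 77.4.
Cumulative frequencies: 16, 38, 50, 63, 86.
Observation 77.4 falls in the class 70 – <80.
L = 70, CF = 63, f = 23, h = 10.
P90 = 70 + ((77.4 − 63)/23)·10 = 70 + 6.26087 = 76.2609.

76.26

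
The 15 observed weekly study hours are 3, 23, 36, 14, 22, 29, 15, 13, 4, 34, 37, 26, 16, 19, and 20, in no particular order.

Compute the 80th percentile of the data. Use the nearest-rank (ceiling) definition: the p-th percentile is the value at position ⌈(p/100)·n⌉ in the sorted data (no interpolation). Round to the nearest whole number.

29

Sorted: 3, 4, 13, 14, 15, 16, 19, 20, 22, 23, 26, 29, 34, 36, 37.
n = 15.
Position = ⌈80/100 · 15⌉ = ⌈12⌉ = 12.
The value at rank 12 is 29.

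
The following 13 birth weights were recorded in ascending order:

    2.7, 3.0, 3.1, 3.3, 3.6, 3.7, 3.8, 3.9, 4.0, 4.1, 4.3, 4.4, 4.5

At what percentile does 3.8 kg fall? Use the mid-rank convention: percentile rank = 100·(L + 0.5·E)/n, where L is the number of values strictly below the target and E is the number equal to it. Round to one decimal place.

Count below 3.8: L = 6; count equal: E = 1; n = 13.
Percentile rank = 100·(6 + 0.5·1)/13 = 100·6.5/13 = 50.

50.0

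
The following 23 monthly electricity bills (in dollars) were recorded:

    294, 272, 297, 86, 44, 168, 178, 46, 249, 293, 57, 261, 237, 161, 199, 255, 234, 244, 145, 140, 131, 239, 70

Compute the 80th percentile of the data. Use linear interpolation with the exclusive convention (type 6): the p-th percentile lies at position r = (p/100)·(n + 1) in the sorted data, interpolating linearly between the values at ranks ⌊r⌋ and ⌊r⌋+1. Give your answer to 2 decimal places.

Sorted: 44, 46, 57, 70, 86, 131, 140, 145, 161, 168, 178, 199, 234, 237, 239, 244, 249, 255, 261, 272, 293, 294, 297.
n = 23.
r = (80/100)·(23 + 1) = 19.2.
Rank 19 is 261 and rank 20 is 272.
Interpolate: 261 + 0.2·(272 − 261) = 261 + 0.2·11 = 263.2.

263.20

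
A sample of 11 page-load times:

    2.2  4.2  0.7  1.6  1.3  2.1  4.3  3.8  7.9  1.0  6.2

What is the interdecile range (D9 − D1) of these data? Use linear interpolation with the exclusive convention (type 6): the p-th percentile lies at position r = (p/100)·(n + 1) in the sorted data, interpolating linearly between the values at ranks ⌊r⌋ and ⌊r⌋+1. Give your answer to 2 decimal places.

6.80

Sorted: 0.7, 1.0, 1.3, 1.6, 2.1, 2.2, 3.8, 4.2, 4.3, 6.2, 7.9.
n = 11.
P10: r = 1.2; ranks 1–2 are 0.7, 1.0; interpolating gives 0.76.
P90: r = 10.8; ranks 10–11 are 6.2, 7.9; interpolating gives 7.56.
Difference: 7.56 − 0.76 = 6.8.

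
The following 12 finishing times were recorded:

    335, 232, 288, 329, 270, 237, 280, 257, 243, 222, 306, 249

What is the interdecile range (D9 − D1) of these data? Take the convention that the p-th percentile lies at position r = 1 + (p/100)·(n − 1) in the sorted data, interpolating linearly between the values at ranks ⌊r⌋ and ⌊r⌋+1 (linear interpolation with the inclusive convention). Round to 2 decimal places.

Sorted: 222, 232, 237, 243, 249, 257, 270, 280, 288, 306, 329, 335.
n = 12.
P10: r = 2.1; ranks 2–3 are 232, 237; interpolating gives 232.5.
P90: r = 10.9; ranks 10–11 are 306, 329; interpolating gives 326.7.
Difference: 326.7 − 232.5 = 94.2.

94.20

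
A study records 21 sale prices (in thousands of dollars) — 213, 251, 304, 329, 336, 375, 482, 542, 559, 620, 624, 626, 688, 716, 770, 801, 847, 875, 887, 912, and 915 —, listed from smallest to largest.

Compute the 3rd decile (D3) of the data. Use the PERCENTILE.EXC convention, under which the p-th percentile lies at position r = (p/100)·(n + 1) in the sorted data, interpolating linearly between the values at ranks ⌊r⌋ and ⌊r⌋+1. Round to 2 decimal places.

439.20

n = 21.
r = (30/100)·(21 + 1) = 6.6.
Rank 6 is 375 and rank 7 is 482.
Interpolate: 375 + 0.6·(482 − 375) = 375 + 0.6·107 = 439.2.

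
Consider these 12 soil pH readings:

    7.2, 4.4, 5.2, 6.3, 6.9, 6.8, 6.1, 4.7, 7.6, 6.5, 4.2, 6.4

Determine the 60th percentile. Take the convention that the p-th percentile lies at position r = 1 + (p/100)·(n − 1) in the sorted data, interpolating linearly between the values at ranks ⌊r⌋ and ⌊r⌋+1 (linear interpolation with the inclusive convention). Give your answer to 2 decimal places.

Sorted: 4.2, 4.4, 4.7, 5.2, 6.1, 6.3, 6.4, 6.5, 6.8, 6.9, 7.2, 7.6.
n = 12.
r = 1 + (60/100)·(12 − 1) = 1 + 6.6 = 7.6.
Rank 7 is 6.4 and rank 8 is 6.5.
Interpolate: 6.4 + 0.6·(6.5 − 6.4) = 6.4 + 0.6·0.1 = 6.46.

6.46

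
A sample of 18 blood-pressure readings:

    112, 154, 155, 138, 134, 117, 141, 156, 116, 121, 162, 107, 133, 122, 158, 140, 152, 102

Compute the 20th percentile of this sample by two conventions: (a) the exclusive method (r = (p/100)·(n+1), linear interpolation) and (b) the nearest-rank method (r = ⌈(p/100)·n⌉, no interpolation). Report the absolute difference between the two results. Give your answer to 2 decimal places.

0.80

Sorted: 102, 107, 112, 116, 117, 121, 122, 133, 134, 138, 140, 141, 152, 154, 155, 156, 158, 162.
n = 18.
(a) r = 3.8; between ranks 3 (112) and 4 (116): 115.2.
(b) the nearest-rank method: rank 4 → 116.
|115.2 − 116| = 0.8.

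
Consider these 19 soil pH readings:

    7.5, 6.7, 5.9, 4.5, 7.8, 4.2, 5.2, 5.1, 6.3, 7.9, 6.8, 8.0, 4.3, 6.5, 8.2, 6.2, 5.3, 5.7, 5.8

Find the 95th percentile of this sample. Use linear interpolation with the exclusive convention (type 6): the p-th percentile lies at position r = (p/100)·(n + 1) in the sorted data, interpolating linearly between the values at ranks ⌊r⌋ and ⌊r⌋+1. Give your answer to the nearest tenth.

8.2

Sorted: 4.2, 4.3, 4.5, 5.1, 5.2, 5.3, 5.7, 5.8, 5.9, 6.2, 6.3, 6.5, 6.7, 6.8, 7.5, 7.8, 7.9, 8.0, 8.2.
n = 19.
r = (95/100)·(19 + 1) = 19.
r is an integer, so P95 is the value at rank 19: 8.2.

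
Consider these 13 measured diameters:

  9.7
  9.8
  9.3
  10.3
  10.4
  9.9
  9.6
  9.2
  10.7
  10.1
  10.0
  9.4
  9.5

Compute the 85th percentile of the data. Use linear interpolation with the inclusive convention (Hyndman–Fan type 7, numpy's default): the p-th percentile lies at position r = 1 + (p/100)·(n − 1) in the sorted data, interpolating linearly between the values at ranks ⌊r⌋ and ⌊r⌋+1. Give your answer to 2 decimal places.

10.32

Sorted: 9.2, 9.3, 9.4, 9.5, 9.6, 9.7, 9.8, 9.9, 10.0, 10.1, 10.3, 10.4, 10.7.
n = 13.
r = 1 + (85/100)·(13 − 1) = 1 + 10.2 = 11.2.
Rank 11 is 10.3 and rank 12 is 10.4.
Interpolate: 10.3 + 0.2·(10.4 − 10.3) = 10.3 + 0.2·0.1 = 10.32.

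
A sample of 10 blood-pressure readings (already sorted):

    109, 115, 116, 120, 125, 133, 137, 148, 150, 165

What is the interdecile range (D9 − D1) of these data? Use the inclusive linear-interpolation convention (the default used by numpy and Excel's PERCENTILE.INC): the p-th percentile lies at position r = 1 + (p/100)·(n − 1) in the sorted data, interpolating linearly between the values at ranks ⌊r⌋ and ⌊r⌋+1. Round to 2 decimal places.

37.10

n = 10.
P10: r = 1.9; ranks 1–2 are 109, 115; interpolating gives 114.4.
P90: r = 9.1; ranks 9–10 are 150, 165; interpolating gives 151.5.
Difference: 151.5 − 114.4 = 37.1.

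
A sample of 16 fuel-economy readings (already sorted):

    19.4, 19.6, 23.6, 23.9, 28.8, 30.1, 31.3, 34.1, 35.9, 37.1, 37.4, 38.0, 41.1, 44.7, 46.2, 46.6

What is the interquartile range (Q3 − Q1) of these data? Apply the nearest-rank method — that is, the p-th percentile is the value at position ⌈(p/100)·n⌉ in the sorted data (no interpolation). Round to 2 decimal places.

14.10

n = 16.
P25: rank ⌈25/100·16⌉ = 4 → 23.9.
P75: rank ⌈75/100·16⌉ = 12 → 38.
Difference: 38 − 23.9 = 14.1.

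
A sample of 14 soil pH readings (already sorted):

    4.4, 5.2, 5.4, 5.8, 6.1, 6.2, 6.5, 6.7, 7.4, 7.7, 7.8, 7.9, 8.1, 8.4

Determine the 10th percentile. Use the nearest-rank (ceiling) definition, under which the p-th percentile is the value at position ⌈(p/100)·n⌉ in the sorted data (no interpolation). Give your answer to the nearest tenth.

5.2

n = 14.
Position = ⌈10/100 · 14⌉ = ⌈1.4⌉ = 2.
The value at rank 2 is 5.2.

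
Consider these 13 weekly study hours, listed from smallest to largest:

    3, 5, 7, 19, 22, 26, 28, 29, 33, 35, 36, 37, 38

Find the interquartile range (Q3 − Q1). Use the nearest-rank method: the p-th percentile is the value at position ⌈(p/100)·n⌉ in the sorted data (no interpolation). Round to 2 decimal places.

16.00

n = 13.
P25: rank ⌈25/100·13⌉ = 4 → 19.
P75: rank ⌈75/100·13⌉ = 10 → 35.
Difference: 35 − 19 = 16.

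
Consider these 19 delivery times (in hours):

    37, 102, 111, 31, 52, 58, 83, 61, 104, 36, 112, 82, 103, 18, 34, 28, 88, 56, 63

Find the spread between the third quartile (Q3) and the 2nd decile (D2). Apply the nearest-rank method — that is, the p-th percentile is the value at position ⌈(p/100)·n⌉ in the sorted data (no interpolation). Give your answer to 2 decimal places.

Sorted: 18, 28, 31, 34, 36, 37, 52, 56, 58, 61, 63, 82, 83, 88, 102, 103, 104, 111, 112.
n = 19.
P20: rank ⌈20/100·19⌉ = 4 → 34.
P75: rank ⌈75/100·19⌉ = 15 → 102.
Difference: 102 − 34 = 68.

68.00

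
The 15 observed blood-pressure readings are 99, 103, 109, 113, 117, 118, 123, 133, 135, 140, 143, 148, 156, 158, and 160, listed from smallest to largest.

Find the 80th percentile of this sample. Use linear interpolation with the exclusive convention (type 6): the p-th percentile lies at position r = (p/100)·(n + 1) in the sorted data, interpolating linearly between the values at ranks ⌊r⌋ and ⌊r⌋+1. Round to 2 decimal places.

154.40

n = 15.
r = (80/100)·(15 + 1) = 12.8.
Rank 12 is 148 and rank 13 is 156.
Interpolate: 148 + 0.8·(156 − 148) = 148 + 0.8·8 = 154.4.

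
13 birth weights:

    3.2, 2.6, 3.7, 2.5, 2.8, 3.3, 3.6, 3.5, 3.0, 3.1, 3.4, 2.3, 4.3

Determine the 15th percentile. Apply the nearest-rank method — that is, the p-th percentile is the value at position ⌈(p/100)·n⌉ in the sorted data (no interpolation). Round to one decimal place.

2.5

Sorted: 2.3, 2.5, 2.6, 2.8, 3.0, 3.1, 3.2, 3.3, 3.4, 3.5, 3.6, 3.7, 4.3.
n = 13.
Position = ⌈15/100 · 13⌉ = ⌈1.95⌉ = 2.
The value at rank 2 is 2.5.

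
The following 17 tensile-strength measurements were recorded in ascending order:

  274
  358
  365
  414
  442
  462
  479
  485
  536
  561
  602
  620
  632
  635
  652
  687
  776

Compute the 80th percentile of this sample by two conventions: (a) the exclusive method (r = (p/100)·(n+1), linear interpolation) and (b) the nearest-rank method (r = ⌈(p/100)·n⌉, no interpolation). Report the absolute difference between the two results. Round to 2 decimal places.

n = 17.
(a) r = 14.4; between ranks 14 (635) and 15 (652): 641.8.
(b) the nearest-rank method: rank 14 → 635.
|641.8 − 635| = 6.8.

6.80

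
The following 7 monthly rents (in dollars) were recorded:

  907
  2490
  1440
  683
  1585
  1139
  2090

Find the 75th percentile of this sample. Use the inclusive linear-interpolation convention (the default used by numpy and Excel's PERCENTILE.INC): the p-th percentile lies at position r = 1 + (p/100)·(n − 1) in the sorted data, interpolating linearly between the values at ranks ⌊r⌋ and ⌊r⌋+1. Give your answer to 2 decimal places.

Sorted: 683, 907, 1139, 1440, 1585, 2090, 2490.
n = 7.
r = 1 + (75/100)·(7 − 1) = 1 + 4.5 = 5.5.
Rank 5 is 1585 and rank 6 is 2090.
Interpolate: 1585 + 0.5·(2090 − 1585) = 1585 + 0.5·505 = 1837.5.

1837.50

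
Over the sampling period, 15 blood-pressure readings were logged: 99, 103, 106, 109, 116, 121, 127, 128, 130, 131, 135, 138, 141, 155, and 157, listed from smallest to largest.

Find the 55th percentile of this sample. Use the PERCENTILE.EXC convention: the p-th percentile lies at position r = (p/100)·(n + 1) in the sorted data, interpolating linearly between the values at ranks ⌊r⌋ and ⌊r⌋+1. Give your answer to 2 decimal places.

n = 15.
r = (55/100)·(15 + 1) = 8.8.
Rank 8 is 128 and rank 9 is 130.
Interpolate: 128 + 0.8·(130 − 128) = 128 + 0.8·2 = 129.6.

129.60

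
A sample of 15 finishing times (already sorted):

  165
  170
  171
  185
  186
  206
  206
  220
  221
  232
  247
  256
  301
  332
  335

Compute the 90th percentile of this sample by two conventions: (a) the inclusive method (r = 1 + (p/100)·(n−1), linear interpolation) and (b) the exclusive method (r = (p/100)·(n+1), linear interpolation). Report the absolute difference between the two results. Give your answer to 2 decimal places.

13.60

n = 15.
(a) r = 13.6; between ranks 13 (301) and 14 (332): 319.6.
(b) r = 14.4; between ranks 14 (332) and 15 (335): 333.2.
|319.6 − 333.2| = 13.6.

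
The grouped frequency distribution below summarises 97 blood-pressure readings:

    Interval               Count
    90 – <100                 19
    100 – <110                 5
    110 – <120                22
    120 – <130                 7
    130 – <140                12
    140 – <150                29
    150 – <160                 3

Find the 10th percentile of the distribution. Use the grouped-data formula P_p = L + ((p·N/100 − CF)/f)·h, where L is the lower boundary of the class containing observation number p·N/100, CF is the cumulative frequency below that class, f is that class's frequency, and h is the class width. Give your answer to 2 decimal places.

95.11

N = 97; target position k = 10/100 · 97 = 9.7.
Cumulative frequencies: 19, 24, 46, 53, 65, 94, 97.
Observation 9.7 falls in the class 90 – <100.
L = 90, CF = 0, f = 19, h = 10.
P10 = 90 + ((9.7 − 0)/19)·10 = 90 + 5.10526 = 95.1053.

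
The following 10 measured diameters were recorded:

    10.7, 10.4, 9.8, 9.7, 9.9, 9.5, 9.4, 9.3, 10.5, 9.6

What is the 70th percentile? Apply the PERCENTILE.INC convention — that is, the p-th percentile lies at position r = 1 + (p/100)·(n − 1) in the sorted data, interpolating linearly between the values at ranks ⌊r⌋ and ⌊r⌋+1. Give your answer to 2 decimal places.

Sorted: 9.3, 9.4, 9.5, 9.6, 9.7, 9.8, 9.9, 10.4, 10.5, 10.7.
n = 10.
r = 1 + (70/100)·(10 − 1) = 1 + 6.3 = 7.3.
Rank 7 is 9.9 and rank 8 is 10.4.
Interpolate: 9.9 + 0.3·(10.4 − 9.9) = 9.9 + 0.3·0.5 = 10.05.

10.05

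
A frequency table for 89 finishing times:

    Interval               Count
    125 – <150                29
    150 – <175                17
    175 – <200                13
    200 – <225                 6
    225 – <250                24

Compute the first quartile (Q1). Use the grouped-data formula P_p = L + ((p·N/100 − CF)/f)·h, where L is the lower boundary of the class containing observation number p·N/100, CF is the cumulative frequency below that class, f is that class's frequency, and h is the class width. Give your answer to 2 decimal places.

N = 89; target position k = 25/100 · 89 = 22.25.
Cumulative frequencies: 29, 46, 59, 65, 89.
Observation 22.25 falls in the class 125 – <150.
L = 125, CF = 0, f = 29, h = 25.
P25 = 125 + ((22.25 − 0)/29)·25 = 125 + 19.181 = 144.181.

144.18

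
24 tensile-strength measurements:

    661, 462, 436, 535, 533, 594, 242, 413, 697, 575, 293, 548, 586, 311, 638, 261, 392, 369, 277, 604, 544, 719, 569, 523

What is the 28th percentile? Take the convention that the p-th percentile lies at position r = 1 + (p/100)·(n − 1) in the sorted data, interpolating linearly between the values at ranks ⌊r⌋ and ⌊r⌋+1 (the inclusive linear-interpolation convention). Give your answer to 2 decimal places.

401.24

Sorted: 242, 261, 277, 293, 311, 369, 392, 413, 436, 462, 523, 533, 535, 544, 548, 569, 575, 586, 594, 604, 638, 661, 697, 719.
n = 24.
r = 1 + (28/100)·(24 − 1) = 1 + 6.44 = 7.44.
Rank 7 is 392 and rank 8 is 413.
Interpolate: 392 + 0.44·(413 − 392) = 392 + 0.44·21 = 401.24.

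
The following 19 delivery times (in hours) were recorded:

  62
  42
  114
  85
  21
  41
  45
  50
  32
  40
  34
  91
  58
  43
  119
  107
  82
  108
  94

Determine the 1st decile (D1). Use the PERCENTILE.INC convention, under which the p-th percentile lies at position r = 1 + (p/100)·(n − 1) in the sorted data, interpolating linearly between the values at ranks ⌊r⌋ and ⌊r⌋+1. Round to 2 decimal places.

Sorted: 21, 32, 34, 40, 41, 42, 43, 45, 50, 58, 62, 82, 85, 91, 94, 107, 108, 114, 119.
n = 19.
r = 1 + (10/100)·(19 − 1) = 1 + 1.8 = 2.8.
Rank 2 is 32 and rank 3 is 34.
Interpolate: 32 + 0.8·(34 − 32) = 32 + 0.8·2 = 33.6.

33.60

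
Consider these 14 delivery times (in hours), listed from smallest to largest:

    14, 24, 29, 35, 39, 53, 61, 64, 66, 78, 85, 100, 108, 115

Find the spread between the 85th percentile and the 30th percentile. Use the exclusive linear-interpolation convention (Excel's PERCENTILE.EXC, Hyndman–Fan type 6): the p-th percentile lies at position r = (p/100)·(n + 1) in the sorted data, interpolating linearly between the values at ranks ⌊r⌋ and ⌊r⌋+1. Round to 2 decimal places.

69.00

n = 14.
P30: r = 4.5; ranks 4–5 are 35, 39; interpolating gives 37.
P85: r = 12.75; ranks 12–13 are 100, 108; interpolating gives 106.
Difference: 106 − 37 = 69.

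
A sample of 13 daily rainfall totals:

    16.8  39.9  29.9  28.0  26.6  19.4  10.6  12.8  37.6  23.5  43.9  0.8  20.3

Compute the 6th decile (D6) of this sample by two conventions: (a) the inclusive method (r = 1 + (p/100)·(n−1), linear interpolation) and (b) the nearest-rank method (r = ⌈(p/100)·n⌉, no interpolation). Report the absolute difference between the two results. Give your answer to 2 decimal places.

Sorted: 0.8, 10.6, 12.8, 16.8, 19.4, 20.3, 23.5, 26.6, 28.0, 29.9, 37.6, 39.9, 43.9.
n = 13.
(a) r = 8.2; between ranks 8 (26.6) and 9 (28.0): 26.88.
(b) the nearest-rank method: rank 8 → 26.6.
|26.88 − 26.6| = 0.28.

0.28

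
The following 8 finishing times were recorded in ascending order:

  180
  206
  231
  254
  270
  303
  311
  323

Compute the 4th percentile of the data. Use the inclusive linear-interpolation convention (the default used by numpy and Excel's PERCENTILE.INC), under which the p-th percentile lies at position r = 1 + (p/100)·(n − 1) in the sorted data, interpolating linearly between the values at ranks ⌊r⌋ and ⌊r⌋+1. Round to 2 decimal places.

n = 8.
r = 1 + (4/100)·(8 − 1) = 1 + 0.28 = 1.28.
Rank 1 is 180 and rank 2 is 206.
Interpolate: 180 + 0.28·(206 − 180) = 180 + 0.28·26 = 187.28.

187.28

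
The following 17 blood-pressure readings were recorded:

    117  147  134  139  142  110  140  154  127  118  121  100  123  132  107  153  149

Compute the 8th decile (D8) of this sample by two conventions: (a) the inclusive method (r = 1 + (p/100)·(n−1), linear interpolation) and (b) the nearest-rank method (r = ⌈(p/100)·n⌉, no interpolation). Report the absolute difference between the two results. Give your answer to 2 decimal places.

Sorted: 100, 107, 110, 117, 118, 121, 123, 127, 132, 134, 139, 140, 142, 147, 149, 153, 154.
n = 17.
(a) r = 13.8; between ranks 13 (142) and 14 (147): 146.
(b) the nearest-rank method: rank 14 → 147.
|146 − 147| = 1.

1.00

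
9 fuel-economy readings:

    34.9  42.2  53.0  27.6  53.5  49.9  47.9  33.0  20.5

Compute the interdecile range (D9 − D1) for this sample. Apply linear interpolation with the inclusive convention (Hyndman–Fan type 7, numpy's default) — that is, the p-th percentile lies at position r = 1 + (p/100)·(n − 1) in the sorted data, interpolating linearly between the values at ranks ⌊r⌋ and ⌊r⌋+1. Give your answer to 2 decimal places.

26.92

Sorted: 20.5, 27.6, 33.0, 34.9, 42.2, 47.9, 49.9, 53.0, 53.5.
n = 9.
P10: r = 1.8; ranks 1–2 are 20.5, 27.6; interpolating gives 26.18.
P90: r = 8.2; ranks 8–9 are 53.0, 53.5; interpolating gives 53.1.
Difference: 53.1 − 26.18 = 26.92.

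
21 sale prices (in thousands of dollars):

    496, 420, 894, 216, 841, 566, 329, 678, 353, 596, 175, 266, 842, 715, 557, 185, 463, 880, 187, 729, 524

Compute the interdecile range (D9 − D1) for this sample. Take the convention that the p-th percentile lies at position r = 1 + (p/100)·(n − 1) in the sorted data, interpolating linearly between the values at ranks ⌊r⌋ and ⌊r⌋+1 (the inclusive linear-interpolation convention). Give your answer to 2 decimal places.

655.00

Sorted: 175, 185, 187, 216, 266, 329, 353, 420, 463, 496, 524, 557, 566, 596, 678, 715, 729, 841, 842, 880, 894.
n = 21.
P10: r = 3 (integer) → 187.
P90: r = 19 (integer) → 842.
Difference: 842 − 187 = 655.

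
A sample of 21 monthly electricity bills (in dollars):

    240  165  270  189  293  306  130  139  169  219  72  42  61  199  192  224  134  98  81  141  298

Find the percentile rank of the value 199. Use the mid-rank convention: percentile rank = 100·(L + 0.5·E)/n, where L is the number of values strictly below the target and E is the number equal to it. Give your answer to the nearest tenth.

Sorted: 42, 61, 72, 81, 98, 130, 134, 139, 141, 165, 169, 189, 192, 199, 219, 224, 240, 270, 293, 298, 306.
Count below 199: L = 13; count equal: E = 1; n = 21.
Percentile rank = 100·(13 + 0.5·1)/21 = 100·13.5/21 = 64.29.

64.3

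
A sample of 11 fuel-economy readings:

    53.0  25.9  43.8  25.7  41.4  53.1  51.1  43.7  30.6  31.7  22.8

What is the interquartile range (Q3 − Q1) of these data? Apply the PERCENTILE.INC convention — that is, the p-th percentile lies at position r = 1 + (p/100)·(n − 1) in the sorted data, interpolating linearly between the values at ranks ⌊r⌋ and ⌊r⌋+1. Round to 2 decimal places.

19.20

Sorted: 22.8, 25.7, 25.9, 30.6, 31.7, 41.4, 43.7, 43.8, 51.1, 53.0, 53.1.
n = 11.
P25: r = 3.5; ranks 3–4 are 25.9, 30.6; interpolating gives 28.25.
P75: r = 8.5; ranks 8–9 are 43.8, 51.1; interpolating gives 47.45.
Difference: 47.45 − 28.25 = 19.2.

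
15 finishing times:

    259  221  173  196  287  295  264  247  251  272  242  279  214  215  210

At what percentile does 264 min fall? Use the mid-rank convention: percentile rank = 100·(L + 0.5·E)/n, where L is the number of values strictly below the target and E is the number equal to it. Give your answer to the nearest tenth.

70.0

Sorted: 173, 196, 210, 214, 215, 221, 242, 247, 251, 259, 264, 272, 279, 287, 295.
Count below 264: L = 10; count equal: E = 1; n = 15.
Percentile rank = 100·(10 + 0.5·1)/15 = 100·10.5/15 = 70.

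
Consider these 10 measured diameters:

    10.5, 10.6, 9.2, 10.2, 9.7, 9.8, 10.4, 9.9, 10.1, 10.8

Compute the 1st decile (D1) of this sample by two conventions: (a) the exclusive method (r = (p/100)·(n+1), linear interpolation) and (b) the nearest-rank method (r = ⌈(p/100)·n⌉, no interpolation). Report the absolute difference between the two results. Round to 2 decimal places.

Sorted: 9.2, 9.7, 9.8, 9.9, 10.1, 10.2, 10.4, 10.5, 10.6, 10.8.
n = 10.
(a) r = 1.1; between ranks 1 (9.2) and 2 (9.7): 9.25.
(b) the nearest-rank method: rank 1 → 9.2.
|9.25 − 9.2| = 0.05.

0.05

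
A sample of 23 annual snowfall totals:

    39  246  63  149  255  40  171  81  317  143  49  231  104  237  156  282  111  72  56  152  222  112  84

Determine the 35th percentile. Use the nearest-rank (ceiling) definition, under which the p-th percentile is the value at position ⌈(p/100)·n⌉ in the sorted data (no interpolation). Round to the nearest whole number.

104

Sorted: 39, 40, 49, 56, 63, 72, 81, 84, 104, 111, 112, 143, 149, 152, 156, 171, 222, 231, 237, 246, 255, 282, 317.
n = 23.
Position = ⌈35/100 · 23⌉ = ⌈8.05⌉ = 9.
The value at rank 9 is 104.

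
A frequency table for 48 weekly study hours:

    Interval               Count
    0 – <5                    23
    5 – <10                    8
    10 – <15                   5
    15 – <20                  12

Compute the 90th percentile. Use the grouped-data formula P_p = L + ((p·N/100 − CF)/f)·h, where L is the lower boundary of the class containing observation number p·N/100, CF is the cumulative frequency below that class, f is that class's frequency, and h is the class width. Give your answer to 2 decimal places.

N = 48; target position k = 90/100 · 48 = 43.2.
Cumulative frequencies: 23, 31, 36, 48.
Observation 43.2 falls in the class 15 – <20.
L = 15, CF = 36, f = 12, h = 5.
P90 = 15 + ((43.2 − 36)/12)·5 = 15 + 3 = 18.

18.00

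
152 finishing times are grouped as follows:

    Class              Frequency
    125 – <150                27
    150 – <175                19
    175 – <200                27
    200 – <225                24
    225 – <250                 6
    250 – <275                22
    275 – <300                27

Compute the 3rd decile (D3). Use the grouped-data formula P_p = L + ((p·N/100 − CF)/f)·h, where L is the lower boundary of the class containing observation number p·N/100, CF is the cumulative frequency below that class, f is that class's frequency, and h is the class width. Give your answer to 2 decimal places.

N = 152; target position k = 30/100 · 152 = 45.6.
Cumulative frequencies: 27, 46, 73, 97, 103, 125, 152.
Observation 45.6 falls in the class 150 – <175.
L = 150, CF = 27, f = 19, h = 25.
P30 = 150 + ((45.6 − 27)/19)·25 = 150 + 24.4737 = 174.474.

174.47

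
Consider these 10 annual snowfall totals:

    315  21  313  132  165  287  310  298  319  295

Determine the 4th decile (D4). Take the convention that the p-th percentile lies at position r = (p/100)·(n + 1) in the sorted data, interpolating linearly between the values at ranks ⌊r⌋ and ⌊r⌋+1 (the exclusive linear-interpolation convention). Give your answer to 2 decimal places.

Sorted: 21, 132, 165, 287, 295, 298, 310, 313, 315, 319.
n = 10.
r = (40/100)·(10 + 1) = 4.4.
Rank 4 is 287 and rank 5 is 295.
Interpolate: 287 + 0.4·(295 − 287) = 287 + 0.4·8 = 290.2.

290.20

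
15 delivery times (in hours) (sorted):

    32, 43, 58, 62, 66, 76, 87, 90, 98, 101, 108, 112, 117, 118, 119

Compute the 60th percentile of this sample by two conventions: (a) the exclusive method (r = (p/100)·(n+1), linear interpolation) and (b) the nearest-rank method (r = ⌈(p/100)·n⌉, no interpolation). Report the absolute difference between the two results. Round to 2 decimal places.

1.80

n = 15.
(a) r = 9.6; between ranks 9 (98) and 10 (101): 99.8.
(b) the nearest-rank method: rank 9 → 98.
|99.8 − 98| = 1.8.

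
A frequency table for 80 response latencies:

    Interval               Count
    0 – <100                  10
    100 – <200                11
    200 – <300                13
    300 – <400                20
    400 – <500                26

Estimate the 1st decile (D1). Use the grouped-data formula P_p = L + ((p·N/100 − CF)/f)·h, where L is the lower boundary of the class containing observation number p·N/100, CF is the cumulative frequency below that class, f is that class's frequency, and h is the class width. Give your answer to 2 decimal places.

N = 80; target position k = 10/100 · 80 = 8.
Cumulative frequencies: 10, 21, 34, 54, 80.
Observation 8 falls in the class 0 – <100.
L = 0, CF = 0, f = 10, h = 100.
P10 = 0 + ((8 − 0)/10)·100 = 0 + 80 = 80.

80.00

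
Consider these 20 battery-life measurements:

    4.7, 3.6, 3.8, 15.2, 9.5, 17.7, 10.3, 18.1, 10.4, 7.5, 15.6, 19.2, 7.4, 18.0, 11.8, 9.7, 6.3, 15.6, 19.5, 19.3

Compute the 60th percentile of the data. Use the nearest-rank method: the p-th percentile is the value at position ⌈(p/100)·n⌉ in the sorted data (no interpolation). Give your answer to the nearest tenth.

Sorted: 3.6, 3.8, 4.7, 6.3, 7.4, 7.5, 9.5, 9.7, 10.3, 10.4, 11.8, 15.2, 15.6, 15.6, 17.7, 18.0, 18.1, 19.2, 19.3, 19.5.
n = 20.
Position = ⌈60/100 · 20⌉ = ⌈12⌉ = 12.
The value at rank 12 is 15.2.

15.2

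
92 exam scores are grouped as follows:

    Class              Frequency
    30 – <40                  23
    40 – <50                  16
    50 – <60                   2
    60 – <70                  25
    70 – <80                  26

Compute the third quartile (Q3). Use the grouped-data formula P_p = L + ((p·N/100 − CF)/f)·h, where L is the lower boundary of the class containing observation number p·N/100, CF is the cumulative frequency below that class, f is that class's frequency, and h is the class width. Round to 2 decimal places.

71.15

N = 92; target position k = 75/100 · 92 = 69.
Cumulative frequencies: 23, 39, 41, 66, 92.
Observation 69 falls in the class 70 – <80.
L = 70, CF = 66, f = 26, h = 10.
P75 = 70 + ((69 − 66)/26)·10 = 70 + 1.15385 = 71.1538.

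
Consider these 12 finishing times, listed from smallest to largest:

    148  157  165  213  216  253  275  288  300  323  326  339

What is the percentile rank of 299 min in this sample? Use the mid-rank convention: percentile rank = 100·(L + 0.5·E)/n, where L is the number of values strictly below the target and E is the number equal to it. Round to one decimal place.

Count below 299: L = 8; count equal: E = 0; n = 12.
Percentile rank = 100·(8 + 0.5·0)/12 = 100·8/12 = 66.67.

66.7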